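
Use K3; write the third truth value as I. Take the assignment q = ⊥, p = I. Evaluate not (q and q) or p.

q and q = ⊥ and ⊥ = ⊥
not (q and q) = not ⊥ = ⊤
not (q and q) or p = ⊤ or I = ⊤

⊤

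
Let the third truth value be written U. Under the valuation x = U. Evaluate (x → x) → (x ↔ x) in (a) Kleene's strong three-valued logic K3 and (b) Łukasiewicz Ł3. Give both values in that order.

In Kleene's strong three-valued logic K3: x → x = U → U = U  [¬U ∨ U]
x ↔ x = U ↔ U = U
(x → x) → (x ↔ x) = U → U = U
In Łukasiewicz Ł3: x → x = U → U = T
x ↔ x = U ↔ U = T
(x → x) → (x ↔ x) = T → T = T
They differ because Kleene's strong three-valued logic K3 and Łukasiewicz Ł3 treat U differently under implication.

U; T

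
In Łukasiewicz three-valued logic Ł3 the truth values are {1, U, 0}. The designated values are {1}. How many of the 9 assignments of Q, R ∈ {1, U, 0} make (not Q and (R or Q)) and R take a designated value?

1

Designated under: (Q=0, R=1).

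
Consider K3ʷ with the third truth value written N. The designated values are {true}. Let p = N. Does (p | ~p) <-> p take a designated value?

~p = ~N = N
p | ~p = N | N = N
(p | ~p) <-> p = N <-> N = N
N ∉ {true}.

No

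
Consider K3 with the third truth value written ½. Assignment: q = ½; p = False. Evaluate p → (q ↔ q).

True

q ↔ q = ½ ↔ ½ = ½
p → (q ↔ q) = False → ½ = True  [¬False ∨ ½]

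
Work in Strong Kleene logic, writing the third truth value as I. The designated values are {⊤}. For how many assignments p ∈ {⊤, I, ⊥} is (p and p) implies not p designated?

p=⊤: ⊥ ·
p=I: I ·
p=⊥: ⊤ ✓

1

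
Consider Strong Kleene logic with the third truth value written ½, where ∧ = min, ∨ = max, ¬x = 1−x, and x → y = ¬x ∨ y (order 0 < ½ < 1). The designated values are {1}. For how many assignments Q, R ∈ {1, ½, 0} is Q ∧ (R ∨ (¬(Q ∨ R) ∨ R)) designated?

Designated under: (Q=1, R=1).

1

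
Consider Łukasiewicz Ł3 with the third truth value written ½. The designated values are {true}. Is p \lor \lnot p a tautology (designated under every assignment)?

Countermodel: p=½ gives ½, which is not designated.

No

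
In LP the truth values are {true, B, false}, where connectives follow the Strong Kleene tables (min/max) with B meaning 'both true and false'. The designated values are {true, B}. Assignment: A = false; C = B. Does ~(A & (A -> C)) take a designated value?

A -> C = false -> B = true  [~false | B]
A & (A -> C) = false & true = false
~(A & (A -> C)) = ~false = true
true ∈ {true, B}.

Yes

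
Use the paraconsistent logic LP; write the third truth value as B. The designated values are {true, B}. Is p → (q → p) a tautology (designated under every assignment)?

Yes

Every assignment of p, q over {true, B, false} gives a value in {true, B}.
In particular, with p=B, q=B: p → (q → p) = B.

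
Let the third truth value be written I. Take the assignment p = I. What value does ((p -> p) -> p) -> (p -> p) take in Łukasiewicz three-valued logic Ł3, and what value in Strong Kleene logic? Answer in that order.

1; I

In Łukasiewicz three-valued logic Ł3: p -> p = I -> I = 1  [min(1, 1−½+½)]
(p -> p) -> p = 1 -> I = I
p -> p = I -> I = 1
((p -> p) -> p) -> (p -> p) = I -> 1 = 1
In Strong Kleene logic: p -> p = I -> I = I  [~I | I]
(p -> p) -> p = I -> I = I
p -> p = I -> I = I
((p -> p) -> p) -> (p -> p) = I -> I = I
They differ because Łukasiewicz three-valued logic Ł3 and Strong Kleene logic treat I differently under implication.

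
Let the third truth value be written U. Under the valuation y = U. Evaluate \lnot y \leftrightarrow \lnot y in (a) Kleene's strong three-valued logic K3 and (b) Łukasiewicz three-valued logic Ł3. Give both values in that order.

In Kleene's strong three-valued logic K3: \lnot y = \lnot U = U
\lnot y = \lnot U = U
\lnot y \leftrightarrow \lnot y = U \leftrightarrow U = U
In Łukasiewicz three-valued logic Ł3: \lnot y = \lnot U = U
\lnot y = \lnot U = U
\lnot y \leftrightarrow \lnot y = U \leftrightarrow U = 1
They differ because Kleene's strong three-valued logic K3 and Łukasiewicz three-valued logic Ł3 treat U differently under implication.

U; 1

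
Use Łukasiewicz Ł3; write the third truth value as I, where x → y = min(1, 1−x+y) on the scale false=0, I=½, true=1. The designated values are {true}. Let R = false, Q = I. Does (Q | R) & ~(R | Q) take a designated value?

Q | R = I | false = I
R | Q = false | I = I
~(R | Q) = ~I = I
(Q | R) & ~(R | Q) = I & I = I
I ∉ {true}.

No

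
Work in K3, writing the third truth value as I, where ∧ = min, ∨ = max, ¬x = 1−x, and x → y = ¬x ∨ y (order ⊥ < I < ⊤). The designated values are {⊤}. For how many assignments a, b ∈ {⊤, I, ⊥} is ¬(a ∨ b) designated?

1

Designated under: (a=⊥, b=⊥).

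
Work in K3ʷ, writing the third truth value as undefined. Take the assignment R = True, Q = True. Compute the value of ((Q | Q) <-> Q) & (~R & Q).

False

Q | Q = True | True = True
(Q | Q) <-> Q = True <-> True = True
~R = ~True = False
~R & Q = False & True = False
((Q | Q) <-> Q) & (~R & Q) = True & False = False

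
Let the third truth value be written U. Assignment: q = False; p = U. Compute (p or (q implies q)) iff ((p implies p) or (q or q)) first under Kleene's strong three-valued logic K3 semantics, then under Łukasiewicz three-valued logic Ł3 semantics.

In Kleene's strong three-valued logic K3: q implies q = False implies False = True
p or (q implies q) = U or True = True
p implies p = U implies U = U  [not U or U]
q or q = False or False = False
(p implies p) or (q or q) = U or False = U
(p or (q implies q)) iff ((p implies p) or (q or q)) = True iff U = U
In Łukasiewicz three-valued logic Ł3: q implies q = False implies False = True
p or (q implies q) = U or True = True
p implies p = U implies U = True  [min(1, 1−½+½)]
q or q = False or False = False
(p implies p) or (q or q) = True or False = True
(p or (q implies q)) iff ((p implies p) or (q or q)) = True iff True = True
They differ because Kleene's strong three-valued logic K3 and Łukasiewicz three-valued logic Ł3 treat U differently under implication.

U; True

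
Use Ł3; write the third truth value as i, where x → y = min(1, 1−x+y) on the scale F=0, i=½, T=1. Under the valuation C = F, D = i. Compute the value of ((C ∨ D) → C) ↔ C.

i

C ∨ D = F ∨ i = i
(C ∨ D) → C = i → F = i  [min(1, 1−½+0)]
((C ∨ D) → C) ↔ C = i ↔ F = i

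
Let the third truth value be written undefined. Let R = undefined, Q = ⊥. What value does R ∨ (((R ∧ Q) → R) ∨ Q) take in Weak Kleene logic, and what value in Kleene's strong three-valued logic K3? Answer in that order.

In Weak Kleene logic: R ∧ Q = undefined ∧ ⊥ = undefined
(R ∧ Q) → R = undefined → undefined = undefined  [any arg is the third value ⇒ result is the third value]
((R ∧ Q) → R) ∨ Q = undefined ∨ ⊥ = undefined
R ∨ (((R ∧ Q) → R) ∨ Q) = undefined ∨ undefined = undefined
In Kleene's strong three-valued logic K3: R ∧ Q = undefined ∧ ⊥ = ⊥
(R ∧ Q) → R = ⊥ → undefined = ⊤  [¬⊥ ∨ undefined]
((R ∧ Q) → R) ∨ Q = ⊤ ∨ ⊥ = ⊤
R ∨ (((R ∧ Q) → R) ∨ Q) = undefined ∨ ⊤ = ⊤
They differ because Weak Kleene logic and Kleene's strong three-valued logic K3 treat undefined differently under the binary connectives.

undefined; ⊤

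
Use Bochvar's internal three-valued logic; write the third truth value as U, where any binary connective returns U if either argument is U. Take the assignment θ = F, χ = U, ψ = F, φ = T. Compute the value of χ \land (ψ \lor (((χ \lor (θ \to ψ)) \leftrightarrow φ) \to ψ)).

θ \to ψ = F \to F = T
χ \lor (θ \to ψ) = U \lor T = U
(χ \lor (θ \to ψ)) \leftrightarrow φ = U \leftrightarrow T = U
((χ \lor (θ \to ψ)) \leftrightarrow φ) \to ψ = U \to F = U  [any arg is the third value ⇒ result is the third value]
ψ \lor (((χ \lor (θ \to ψ)) \leftrightarrow φ) \to ψ) = F \lor U = U
χ \land (ψ \lor (((χ \lor (θ \to ψ)) \leftrightarrow φ) \to ψ)) = U \land U = U

U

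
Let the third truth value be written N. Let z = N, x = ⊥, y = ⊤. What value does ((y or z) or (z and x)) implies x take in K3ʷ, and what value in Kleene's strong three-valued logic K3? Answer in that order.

N; ⊥

In K3ʷ: y or z = ⊤ or N = N
z and x = N and ⊥ = N
(y or z) or (z and x) = N or N = N
((y or z) or (z and x)) implies x = N implies ⊥ = N  [any arg is the third value ⇒ result is the third value]
In Kleene's strong three-valued logic K3: y or z = ⊤ or N = ⊤
z and x = N and ⊥ = ⊥
(y or z) or (z and x) = ⊤ or ⊥ = ⊤
((y or z) or (z and x)) implies x = ⊤ implies ⊥ = ⊥
They differ because K3ʷ and Kleene's strong three-valued logic K3 treat N differently under the binary connectives.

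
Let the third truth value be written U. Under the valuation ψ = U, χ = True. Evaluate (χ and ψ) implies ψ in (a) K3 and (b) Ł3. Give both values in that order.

U; True

In K3: χ and ψ = True and U = U
(χ and ψ) implies ψ = U implies U = U  [not U or U]
In Ł3: χ and ψ = True and U = U
(χ and ψ) implies ψ = U implies U = True  [min(1, 1−½+½)]
They differ because K3 and Ł3 treat U differently under implication.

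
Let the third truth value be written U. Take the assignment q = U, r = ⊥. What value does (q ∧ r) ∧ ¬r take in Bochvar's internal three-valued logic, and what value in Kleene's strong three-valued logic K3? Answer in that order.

In Bochvar's internal three-valued logic: q ∧ r = U ∧ ⊥ = U
¬r = ¬⊥ = ⊤
(q ∧ r) ∧ ¬r = U ∧ ⊤ = U
In Kleene's strong three-valued logic K3: q ∧ r = U ∧ ⊥ = ⊥
¬r = ¬⊥ = ⊤
(q ∧ r) ∧ ¬r = ⊥ ∧ ⊤ = ⊥
They differ because Bochvar's internal three-valued logic and Kleene's strong three-valued logic K3 treat U differently under the binary connectives.

U; ⊥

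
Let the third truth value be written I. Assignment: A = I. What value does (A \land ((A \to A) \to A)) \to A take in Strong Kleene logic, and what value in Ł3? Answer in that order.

In Strong Kleene logic: A \to A = I \to I = I
(A \to A) \to A = I \to I = I
A \land ((A \to A) \to A) = I \land I = I
(A \land ((A \to A) \to A)) \to A = I \to I = I
In Ł3: A \to A = I \to I = true
(A \to A) \to A = true \to I = I
A \land ((A \to A) \to A) = I \land I = I
(A \land ((A \to A) \to A)) \to A = I \to I = true
They differ because Strong Kleene logic and Ł3 treat I differently under implication.

I; true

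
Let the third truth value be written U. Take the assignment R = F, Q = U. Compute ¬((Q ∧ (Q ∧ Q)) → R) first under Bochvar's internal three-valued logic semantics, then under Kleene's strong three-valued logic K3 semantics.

In Bochvar's internal three-valued logic: Q ∧ Q = U ∧ U = U
Q ∧ (Q ∧ Q) = U ∧ U = U
(Q ∧ (Q ∧ Q)) → R = U → F = U
¬((Q ∧ (Q ∧ Q)) → R) = ¬U = U
In Kleene's strong three-valued logic K3: Q ∧ Q = U ∧ U = U
Q ∧ (Q ∧ Q) = U ∧ U = U
(Q ∧ (Q ∧ Q)) → R = U → F = U  [¬U ∨ F]
¬((Q ∧ (Q ∧ Q)) → R) = ¬U = U

U; U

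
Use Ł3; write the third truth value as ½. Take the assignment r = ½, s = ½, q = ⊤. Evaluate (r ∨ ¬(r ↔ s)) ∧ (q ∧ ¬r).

r ↔ s = ½ ↔ ½ = ⊤  [1 − |½−½|]
¬(r ↔ s) = ¬⊤ = ⊥
r ∨ ¬(r ↔ s) = ½ ∨ ⊥ = ½
¬r = ¬½ = ½
q ∧ ¬r = ⊤ ∧ ½ = ½
(r ∨ ¬(r ↔ s)) ∧ (q ∧ ¬r) = ½ ∧ ½ = ½

½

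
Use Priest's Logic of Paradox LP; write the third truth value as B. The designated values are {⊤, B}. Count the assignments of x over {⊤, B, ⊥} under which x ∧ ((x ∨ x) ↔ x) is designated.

x=⊤: ⊤ ✓
x=B: B ✓
x=⊥: ⊥ ·

2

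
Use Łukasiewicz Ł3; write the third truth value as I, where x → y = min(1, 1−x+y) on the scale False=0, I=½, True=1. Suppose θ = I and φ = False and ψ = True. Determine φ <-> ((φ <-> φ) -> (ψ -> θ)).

φ <-> φ = False <-> False = True
ψ -> θ = True -> I = I
(φ <-> φ) -> (ψ -> θ) = True -> I = I
φ <-> ((φ <-> φ) -> (ψ -> θ)) = False <-> I = I

I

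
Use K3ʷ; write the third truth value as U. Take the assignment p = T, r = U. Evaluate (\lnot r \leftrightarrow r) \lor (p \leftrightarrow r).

U

\lnot r = \lnot U = U
\lnot r \leftrightarrow r = U \leftrightarrow U = U
p \leftrightarrow r = T \leftrightarrow U = U
(\lnot r \leftrightarrow r) \lor (p \leftrightarrow r) = U \lor U = U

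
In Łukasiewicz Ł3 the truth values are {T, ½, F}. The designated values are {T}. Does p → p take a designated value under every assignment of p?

Every assignment of p over {T, ½, F} gives a value in {T}.
In particular, with p=½: p → p = T.

Yes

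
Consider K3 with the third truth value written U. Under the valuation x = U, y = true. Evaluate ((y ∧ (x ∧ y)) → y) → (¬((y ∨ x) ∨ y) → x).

true

x ∧ y = U ∧ true = U
y ∧ (x ∧ y) = true ∧ U = U
(y ∧ (x ∧ y)) → y = U → true = true  [¬U ∨ true]
y ∨ x = true ∨ U = true
(y ∨ x) ∨ y = true ∨ true = true
¬((y ∨ x) ∨ y) = ¬true = false
¬((y ∨ x) ∨ y) → x = false → U = true
((y ∧ (x ∧ y)) → y) → (¬((y ∨ x) ∨ y) → x) = true → true = true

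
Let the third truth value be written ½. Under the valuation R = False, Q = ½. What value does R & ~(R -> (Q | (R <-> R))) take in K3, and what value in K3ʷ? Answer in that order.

In K3: R <-> R = False <-> False = True
Q | (R <-> R) = ½ | True = True
R -> (Q | (R <-> R)) = False -> True = True
~(R -> (Q | (R <-> R))) = ~True = False
R & ~(R -> (Q | (R <-> R))) = False & False = False
In K3ʷ: R <-> R = False <-> False = True
Q | (R <-> R) = ½ | True = ½
R -> (Q | (R <-> R)) = False -> ½ = ½  [any arg is the third value ⇒ result is the third value]
~(R -> (Q | (R <-> R))) = ~½ = ½
R & ~(R -> (Q | (R <-> R))) = False & ½ = ½
They differ because K3 and K3ʷ treat ½ differently under the binary connectives.

False; ½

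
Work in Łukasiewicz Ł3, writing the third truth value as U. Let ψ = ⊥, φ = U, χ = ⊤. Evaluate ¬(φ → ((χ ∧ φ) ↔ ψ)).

⊥

χ ∧ φ = ⊤ ∧ U = U
(χ ∧ φ) ↔ ψ = U ↔ ⊥ = U  [1 − |½−0|]
φ → ((χ ∧ φ) ↔ ψ) = U → U = ⊤
¬(φ → ((χ ∧ φ) ↔ ψ)) = ¬⊤ = ⊥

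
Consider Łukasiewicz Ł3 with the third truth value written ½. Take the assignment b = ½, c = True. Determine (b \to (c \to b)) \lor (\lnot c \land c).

True

c \to b = True \to ½ = ½
b \to (c \to b) = ½ \to ½ = True
\lnot c = \lnot True = False
\lnot c \land c = False \land True = False
(b \to (c \to b)) \lor (\lnot c \land c) = True \lor False = True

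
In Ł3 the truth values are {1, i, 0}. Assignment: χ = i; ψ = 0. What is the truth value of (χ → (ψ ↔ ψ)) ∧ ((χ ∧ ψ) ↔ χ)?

i

ψ ↔ ψ = 0 ↔ 0 = 1
χ → (ψ ↔ ψ) = i → 1 = 1  [min(1, 1−½+1)]
χ ∧ ψ = i ∧ 0 = 0
(χ ∧ ψ) ↔ χ = 0 ↔ i = i
(χ → (ψ ↔ ψ)) ∧ ((χ ∧ ψ) ↔ χ) = 1 ∧ i = i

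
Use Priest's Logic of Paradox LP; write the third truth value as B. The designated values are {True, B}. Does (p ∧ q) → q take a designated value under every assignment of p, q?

Yes

Every assignment of p, q over {True, B, False} gives a value in {True, B}.
In particular, with p=B, q=B: (p ∧ q) → q = B.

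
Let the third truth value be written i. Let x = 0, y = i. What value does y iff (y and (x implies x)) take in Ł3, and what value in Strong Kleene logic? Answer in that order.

1; i

In Ł3: x implies x = 0 implies 0 = 1
y and (x implies x) = i and 1 = i
y iff (y and (x implies x)) = i iff i = 1
In Strong Kleene logic: x implies x = 0 implies 0 = 1
y and (x implies x) = i and 1 = i
y iff (y and (x implies x)) = i iff i = i
They differ because Ł3 and Strong Kleene logic treat i differently under implication.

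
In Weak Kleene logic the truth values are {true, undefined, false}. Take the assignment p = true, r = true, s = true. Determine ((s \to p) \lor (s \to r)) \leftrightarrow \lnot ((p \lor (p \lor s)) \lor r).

s \to p = true \to true = true
s \to r = true \to true = true
(s \to p) \lor (s \to r) = true \lor true = true
p \lor s = true \lor true = true
p \lor (p \lor s) = true \lor true = true
(p \lor (p \lor s)) \lor r = true \lor true = true
\lnot ((p \lor (p \lor s)) \lor r) = \lnot true = false
((s \to p) \lor (s \to r)) \leftrightarrow \lnot ((p \lor (p \lor s)) \lor r) = true \leftrightarrow false = false

false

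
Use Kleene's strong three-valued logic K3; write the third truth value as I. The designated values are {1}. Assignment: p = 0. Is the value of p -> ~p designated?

Yes

~p = ~0 = 1
p -> ~p = 0 -> 1 = 1
1 ∈ {1}.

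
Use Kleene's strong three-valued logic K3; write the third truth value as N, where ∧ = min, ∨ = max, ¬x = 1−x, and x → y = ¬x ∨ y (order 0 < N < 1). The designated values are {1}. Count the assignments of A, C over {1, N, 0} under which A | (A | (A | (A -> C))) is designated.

Of the 9 assignments, 7 give a value in {1}.

7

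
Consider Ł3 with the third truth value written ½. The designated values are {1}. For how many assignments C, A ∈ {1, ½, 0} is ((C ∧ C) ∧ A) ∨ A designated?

3

Designated under: (C=1, A=1); (C=½, A=1); (C=0, A=1).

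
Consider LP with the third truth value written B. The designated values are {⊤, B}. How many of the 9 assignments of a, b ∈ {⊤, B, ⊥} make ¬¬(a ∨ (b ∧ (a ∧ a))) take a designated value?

Of the 9 assignments, 6 give a value in {⊤, B}.

6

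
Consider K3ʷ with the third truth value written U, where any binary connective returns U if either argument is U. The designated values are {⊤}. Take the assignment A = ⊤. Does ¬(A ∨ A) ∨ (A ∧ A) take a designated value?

Yes

A ∨ A = ⊤ ∨ ⊤ = ⊤
¬(A ∨ A) = ¬⊤ = ⊥
A ∧ A = ⊤ ∧ ⊤ = ⊤
¬(A ∨ A) ∨ (A ∧ A) = ⊥ ∨ ⊤ = ⊤
⊤ ∈ {⊤}.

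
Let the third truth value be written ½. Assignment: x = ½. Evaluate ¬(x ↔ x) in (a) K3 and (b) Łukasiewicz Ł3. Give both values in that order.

½; 0

In K3: x ↔ x = ½ ↔ ½ = ½
¬(x ↔ x) = ¬½ = ½
In Łukasiewicz Ł3: x ↔ x = ½ ↔ ½ = 1  [1 − |½−½|]
¬(x ↔ x) = ¬1 = 0
They differ because K3 and Łukasiewicz Ł3 treat ½ differently under implication.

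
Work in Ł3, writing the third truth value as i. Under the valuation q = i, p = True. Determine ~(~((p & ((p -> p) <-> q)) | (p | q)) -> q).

p -> p = True -> True = True
(p -> p) <-> q = True <-> i = i  [1 − |1−½|]
p & ((p -> p) <-> q) = True & i = i
p | q = True | i = True
(p & ((p -> p) <-> q)) | (p | q) = i | True = True
~((p & ((p -> p) <-> q)) | (p | q)) = ~True = False
~((p & ((p -> p) <-> q)) | (p | q)) -> q = False -> i = True
~(~((p & ((p -> p) <-> q)) | (p | q)) -> q) = ~True = False

False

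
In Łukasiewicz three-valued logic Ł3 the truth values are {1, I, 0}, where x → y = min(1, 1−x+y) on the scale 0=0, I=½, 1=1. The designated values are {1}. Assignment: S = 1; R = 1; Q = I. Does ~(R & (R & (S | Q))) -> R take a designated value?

Yes

S | Q = 1 | I = 1
R & (S | Q) = 1 & 1 = 1
R & (R & (S | Q)) = 1 & 1 = 1
~(R & (R & (S | Q))) = ~1 = 0
~(R & (R & (S | Q))) -> R = 0 -> 1 = 1
1 ∈ {1}.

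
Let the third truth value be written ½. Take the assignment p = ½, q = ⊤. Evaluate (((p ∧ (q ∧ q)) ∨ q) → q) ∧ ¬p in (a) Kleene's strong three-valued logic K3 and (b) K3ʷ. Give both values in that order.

In Kleene's strong three-valued logic K3: q ∧ q = ⊤ ∧ ⊤ = ⊤
p ∧ (q ∧ q) = ½ ∧ ⊤ = ½
(p ∧ (q ∧ q)) ∨ q = ½ ∨ ⊤ = ⊤
((p ∧ (q ∧ q)) ∨ q) → q = ⊤ → ⊤ = ⊤
¬p = ¬½ = ½
(((p ∧ (q ∧ q)) ∨ q) → q) ∧ ¬p = ⊤ ∧ ½ = ½
In K3ʷ: q ∧ q = ⊤ ∧ ⊤ = ⊤
p ∧ (q ∧ q) = ½ ∧ ⊤ = ½
(p ∧ (q ∧ q)) ∨ q = ½ ∨ ⊤ = ½
((p ∧ (q ∧ q)) ∨ q) → q = ½ → ⊤ = ½  [any arg is the third value ⇒ result is the third value]
¬p = ¬½ = ½
(((p ∧ (q ∧ q)) ∨ q) → q) ∧ ¬p = ½ ∧ ½ = ½

½; ½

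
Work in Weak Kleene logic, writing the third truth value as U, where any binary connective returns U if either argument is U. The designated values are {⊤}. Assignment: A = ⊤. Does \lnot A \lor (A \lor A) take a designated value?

Yes

\lnot A = \lnot ⊤ = ⊥
A \lor A = ⊤ \lor ⊤ = ⊤
\lnot A \lor (A \lor A) = ⊥ \lor ⊤ = ⊤
⊤ ∈ {⊤}.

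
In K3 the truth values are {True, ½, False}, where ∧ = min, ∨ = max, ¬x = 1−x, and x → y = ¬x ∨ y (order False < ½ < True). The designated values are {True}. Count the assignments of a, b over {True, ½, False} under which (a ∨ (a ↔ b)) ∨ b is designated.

Of the 9 assignments, 6 give a value in {True}.

6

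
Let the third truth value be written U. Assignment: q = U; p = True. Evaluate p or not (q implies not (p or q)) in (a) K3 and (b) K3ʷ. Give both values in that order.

True; U

In K3: p or q = True or U = True
not (p or q) = not True = False
q implies not (p or q) = U implies False = U  [not U or False]
not (q implies not (p or q)) = not U = U
p or not (q implies not (p or q)) = True or U = True
In K3ʷ: p or q = True or U = U
not (p or q) = not U = U
q implies not (p or q) = U implies U = U  [any arg is the third value ⇒ result is the third value]
not (q implies not (p or q)) = not U = U
p or not (q implies not (p or q)) = True or U = U
They differ because K3 and K3ʷ treat U differently under the binary connectives.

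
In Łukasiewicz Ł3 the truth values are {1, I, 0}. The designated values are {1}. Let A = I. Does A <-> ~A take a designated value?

Yes

~A = ~I = I
A <-> ~A = I <-> I = 1  [1 − |½−½|]
1 ∈ {1}.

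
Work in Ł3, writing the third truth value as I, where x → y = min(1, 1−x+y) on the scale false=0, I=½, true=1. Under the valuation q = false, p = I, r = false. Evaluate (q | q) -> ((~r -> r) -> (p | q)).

true

q | q = false | false = false
~r = ~false = true
~r -> r = true -> false = false
p | q = I | false = I
(~r -> r) -> (p | q) = false -> I = true  [min(1, 1−0+½)]
(q | q) -> ((~r -> r) -> (p | q)) = false -> true = true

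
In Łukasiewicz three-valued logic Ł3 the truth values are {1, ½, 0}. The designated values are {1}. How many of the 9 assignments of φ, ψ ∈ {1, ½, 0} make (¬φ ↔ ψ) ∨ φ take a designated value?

Of the 9 assignments, 5 give a value in {1}.

5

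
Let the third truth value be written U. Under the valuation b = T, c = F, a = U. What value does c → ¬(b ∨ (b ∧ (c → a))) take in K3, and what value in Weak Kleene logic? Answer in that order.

T; U

In K3: c → a = F → U = T  [¬F ∨ U]
b ∧ (c → a) = T ∧ T = T
b ∨ (b ∧ (c → a)) = T ∨ T = T
¬(b ∨ (b ∧ (c → a))) = ¬T = F
c → ¬(b ∨ (b ∧ (c → a))) = F → F = T
In Weak Kleene logic: c → a = F → U = U  [any arg is the third value ⇒ result is the third value]
b ∧ (c → a) = T ∧ U = U
b ∨ (b ∧ (c → a)) = T ∨ U = U
¬(b ∨ (b ∧ (c → a))) = ¬U = U
c → ¬(b ∨ (b ∧ (c → a))) = F → U = U
They differ because K3 and Weak Kleene logic treat U differently under the binary connectives.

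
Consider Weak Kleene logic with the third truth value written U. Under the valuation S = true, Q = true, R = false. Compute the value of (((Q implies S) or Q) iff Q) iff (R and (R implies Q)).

Q implies S = true implies true = true
(Q implies S) or Q = true or true = true
((Q implies S) or Q) iff Q = true iff true = true
R implies Q = false implies true = true
R and (R implies Q) = false and true = false
(((Q implies S) or Q) iff Q) iff (R and (R implies Q)) = true iff false = false

false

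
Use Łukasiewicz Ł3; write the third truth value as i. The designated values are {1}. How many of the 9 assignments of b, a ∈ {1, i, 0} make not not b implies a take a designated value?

6

Of the 9 assignments, 6 give a value in {1}.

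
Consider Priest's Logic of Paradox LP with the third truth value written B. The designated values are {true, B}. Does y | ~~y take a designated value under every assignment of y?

Countermodel: y=false gives false, which is not designated.

No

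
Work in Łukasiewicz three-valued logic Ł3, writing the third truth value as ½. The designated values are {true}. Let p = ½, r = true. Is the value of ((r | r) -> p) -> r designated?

Yes

r | r = true | true = true
(r | r) -> p = true -> ½ = ½  [min(1, 1−1+½)]
((r | r) -> p) -> r = ½ -> true = true
true ∈ {true}.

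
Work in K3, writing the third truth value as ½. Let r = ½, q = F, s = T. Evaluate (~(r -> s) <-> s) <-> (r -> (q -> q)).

r -> s = ½ -> T = T  [~½ | T]
~(r -> s) = ~T = F
~(r -> s) <-> s = F <-> T = F
q -> q = F -> F = T
r -> (q -> q) = ½ -> T = T
(~(r -> s) <-> s) <-> (r -> (q -> q)) = F <-> T = F

F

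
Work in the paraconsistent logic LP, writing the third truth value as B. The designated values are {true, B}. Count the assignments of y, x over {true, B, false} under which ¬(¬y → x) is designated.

Designated under: (y=B, x=B); (y=B, x=false); (y=false, x=B); (y=false, x=false).

4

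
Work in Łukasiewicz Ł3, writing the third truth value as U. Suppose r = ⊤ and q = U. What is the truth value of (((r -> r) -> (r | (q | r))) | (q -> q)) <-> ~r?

r -> r = ⊤ -> ⊤ = ⊤
q | r = U | ⊤ = ⊤
r | (q | r) = ⊤ | ⊤ = ⊤
(r -> r) -> (r | (q | r)) = ⊤ -> ⊤ = ⊤
q -> q = U -> U = ⊤
((r -> r) -> (r | (q | r))) | (q -> q) = ⊤ | ⊤ = ⊤
~r = ~⊤ = ⊥
(((r -> r) -> (r | (q | r))) | (q -> q)) <-> ~r = ⊤ <-> ⊥ = ⊥

⊥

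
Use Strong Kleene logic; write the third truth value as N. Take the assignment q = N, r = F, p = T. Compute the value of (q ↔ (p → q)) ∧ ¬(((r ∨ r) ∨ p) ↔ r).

N

p → q = T → N = N  [¬T ∨ N]
q ↔ (p → q) = N ↔ N = N
r ∨ r = F ∨ F = F
(r ∨ r) ∨ p = F ∨ T = T
((r ∨ r) ∨ p) ↔ r = T ↔ F = F
¬(((r ∨ r) ∨ p) ↔ r) = ¬F = T
(q ↔ (p → q)) ∧ ¬(((r ∨ r) ∨ p) ↔ r) = N ∧ T = N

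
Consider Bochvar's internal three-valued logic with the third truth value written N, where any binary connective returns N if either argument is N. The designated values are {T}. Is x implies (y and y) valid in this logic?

No

Countermodel: x=T, y=N gives N, which is not designated.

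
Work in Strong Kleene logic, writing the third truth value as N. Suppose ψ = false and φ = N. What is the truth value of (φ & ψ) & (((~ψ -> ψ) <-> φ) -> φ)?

false

φ & ψ = N & false = false
~ψ = ~false = true
~ψ -> ψ = true -> false = false
(~ψ -> ψ) <-> φ = false <-> N = N
((~ψ -> ψ) <-> φ) -> φ = N -> N = N  [~N | N]
(φ & ψ) & (((~ψ -> ψ) <-> φ) -> φ) = false & N = false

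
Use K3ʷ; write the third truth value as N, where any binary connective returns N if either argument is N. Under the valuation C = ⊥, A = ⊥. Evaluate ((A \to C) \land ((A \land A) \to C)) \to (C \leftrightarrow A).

A \to C = ⊥ \to ⊥ = ⊤
A \land A = ⊥ \land ⊥ = ⊥
(A \land A) \to C = ⊥ \to ⊥ = ⊤
(A \to C) \land ((A \land A) \to C) = ⊤ \land ⊤ = ⊤
C \leftrightarrow A = ⊥ \leftrightarrow ⊥ = ⊤
((A \to C) \land ((A \land A) \to C)) \to (C \leftrightarrow A) = ⊤ \to ⊤ = ⊤

⊤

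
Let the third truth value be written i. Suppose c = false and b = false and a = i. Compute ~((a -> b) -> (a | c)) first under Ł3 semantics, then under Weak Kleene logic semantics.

In Ł3: a -> b = i -> false = i
a | c = i | false = i
(a -> b) -> (a | c) = i -> i = true
~((a -> b) -> (a | c)) = ~true = false
In Weak Kleene logic: a -> b = i -> false = i  [any arg is the third value ⇒ result is the third value]
a | c = i | false = i
(a -> b) -> (a | c) = i -> i = i
~((a -> b) -> (a | c)) = ~i = i
They differ because Ł3 and Weak Kleene logic treat i differently under the binary connectives.

false; i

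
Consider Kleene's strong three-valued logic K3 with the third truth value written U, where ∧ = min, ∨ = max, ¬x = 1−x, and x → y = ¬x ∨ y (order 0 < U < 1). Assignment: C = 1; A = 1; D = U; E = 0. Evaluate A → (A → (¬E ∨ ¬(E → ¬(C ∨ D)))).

1

¬E = ¬0 = 1
C ∨ D = 1 ∨ U = 1
¬(C ∨ D) = ¬1 = 0
E → ¬(C ∨ D) = 0 → 0 = 1
¬(E → ¬(C ∨ D)) = ¬1 = 0
¬E ∨ ¬(E → ¬(C ∨ D)) = 1 ∨ 0 = 1
A → (¬E ∨ ¬(E → ¬(C ∨ D))) = 1 → 1 = 1
A → (A → (¬E ∨ ¬(E → ¬(C ∨ D)))) = 1 → 1 = 1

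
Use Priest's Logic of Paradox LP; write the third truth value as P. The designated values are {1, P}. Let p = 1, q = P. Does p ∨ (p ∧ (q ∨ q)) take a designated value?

q ∨ q = P ∨ P = P
p ∧ (q ∨ q) = 1 ∧ P = P
p ∨ (p ∧ (q ∨ q)) = 1 ∨ P = 1
1 ∈ {1, P}.

Yes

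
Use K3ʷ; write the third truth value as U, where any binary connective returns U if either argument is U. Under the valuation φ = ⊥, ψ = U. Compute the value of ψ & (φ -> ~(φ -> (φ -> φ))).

U

φ -> φ = ⊥ -> ⊥ = ⊤
φ -> (φ -> φ) = ⊥ -> ⊤ = ⊤
~(φ -> (φ -> φ)) = ~⊤ = ⊥
φ -> ~(φ -> (φ -> φ)) = ⊥ -> ⊥ = ⊤
ψ & (φ -> ~(φ -> (φ -> φ))) = U & ⊤ = U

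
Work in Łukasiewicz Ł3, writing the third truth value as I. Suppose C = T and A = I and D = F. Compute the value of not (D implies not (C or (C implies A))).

F

C implies A = T implies I = I  [min(1, 1−1+½)]
C or (C implies A) = T or I = T
not (C or (C implies A)) = not T = F
D implies not (C or (C implies A)) = F implies F = T
not (D implies not (C or (C implies A))) = not T = F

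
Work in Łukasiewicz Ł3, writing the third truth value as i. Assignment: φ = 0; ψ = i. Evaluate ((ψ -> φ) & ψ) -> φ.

ψ -> φ = i -> 0 = i  [min(1, 1−½+0)]
(ψ -> φ) & ψ = i & i = i
((ψ -> φ) & ψ) -> φ = i -> 0 = i

i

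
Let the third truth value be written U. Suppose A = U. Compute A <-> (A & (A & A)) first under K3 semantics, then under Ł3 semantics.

In K3: A & A = U & U = U
A & (A & A) = U & U = U
A <-> (A & (A & A)) = U <-> U = U
In Ł3: A & A = U & U = U
A & (A & A) = U & U = U
A <-> (A & (A & A)) = U <-> U = true
They differ because K3 and Ł3 treat U differently under implication.

U; true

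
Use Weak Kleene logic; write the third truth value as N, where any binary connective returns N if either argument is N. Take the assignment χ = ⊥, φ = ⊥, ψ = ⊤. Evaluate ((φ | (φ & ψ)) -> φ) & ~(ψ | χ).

⊥

φ & ψ = ⊥ & ⊤ = ⊥
φ | (φ & ψ) = ⊥ | ⊥ = ⊥
(φ | (φ & ψ)) -> φ = ⊥ -> ⊥ = ⊤
ψ | χ = ⊤ | ⊥ = ⊤
~(ψ | χ) = ~⊤ = ⊥
((φ | (φ & ψ)) -> φ) & ~(ψ | χ) = ⊤ & ⊥ = ⊥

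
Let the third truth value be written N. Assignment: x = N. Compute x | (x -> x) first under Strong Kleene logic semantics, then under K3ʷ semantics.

N; N

In Strong Kleene logic: x -> x = N -> N = N  [~N | N]
x | (x -> x) = N | N = N
In K3ʷ: x -> x = N -> N = N  [any arg is the third value ⇒ result is the third value]
x | (x -> x) = N | N = N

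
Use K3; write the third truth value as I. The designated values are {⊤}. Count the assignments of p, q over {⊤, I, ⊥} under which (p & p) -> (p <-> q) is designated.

Designated under: (p=⊤, q=⊤); (p=⊥, q=⊤); (p=⊥, q=I); (p=⊥, q=⊥).

4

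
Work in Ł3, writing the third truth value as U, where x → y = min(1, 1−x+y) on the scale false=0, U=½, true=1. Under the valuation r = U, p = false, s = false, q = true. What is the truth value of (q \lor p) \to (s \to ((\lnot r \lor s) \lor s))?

q \lor p = true \lor false = true
\lnot r = \lnot U = U
\lnot r \lor s = U \lor false = U
(\lnot r \lor s) \lor s = U \lor false = U
s \to ((\lnot r \lor s) \lor s) = false \to U = true  [min(1, 1−0+½)]
(q \lor p) \to (s \to ((\lnot r \lor s) \lor s)) = true \to true = true

true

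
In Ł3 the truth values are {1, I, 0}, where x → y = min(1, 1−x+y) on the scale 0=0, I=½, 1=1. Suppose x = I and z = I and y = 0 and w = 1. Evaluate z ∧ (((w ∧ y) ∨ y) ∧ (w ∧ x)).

w ∧ y = 1 ∧ 0 = 0
(w ∧ y) ∨ y = 0 ∨ 0 = 0
w ∧ x = 1 ∧ I = I
((w ∧ y) ∨ y) ∧ (w ∧ x) = 0 ∧ I = 0
z ∧ (((w ∧ y) ∨ y) ∧ (w ∧ x)) = I ∧ 0 = 0

0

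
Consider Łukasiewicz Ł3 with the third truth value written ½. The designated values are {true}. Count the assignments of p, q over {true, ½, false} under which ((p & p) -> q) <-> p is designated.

2

Designated under: (p=true, q=true); (p=½, q=false).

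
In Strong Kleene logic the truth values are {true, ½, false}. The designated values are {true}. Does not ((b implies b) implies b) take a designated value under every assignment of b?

No

Countermodel: b=true gives false, which is not designated.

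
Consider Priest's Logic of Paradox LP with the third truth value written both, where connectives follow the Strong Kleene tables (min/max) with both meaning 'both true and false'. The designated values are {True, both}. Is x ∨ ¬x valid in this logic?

Yes

Every assignment of x over {True, both, False} gives a value in {True, both}.
In particular, with x=both: x ∨ ¬x = both.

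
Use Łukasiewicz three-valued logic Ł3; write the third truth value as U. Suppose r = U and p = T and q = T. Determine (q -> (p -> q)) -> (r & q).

U

p -> q = T -> T = T
q -> (p -> q) = T -> T = T
r & q = U & T = U
(q -> (p -> q)) -> (r & q) = T -> U = U  [min(1, 1−1+½)]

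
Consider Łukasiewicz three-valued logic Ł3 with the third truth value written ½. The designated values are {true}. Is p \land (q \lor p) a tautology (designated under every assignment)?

No

Countermodel: p=½, q=true gives ½, which is not designated.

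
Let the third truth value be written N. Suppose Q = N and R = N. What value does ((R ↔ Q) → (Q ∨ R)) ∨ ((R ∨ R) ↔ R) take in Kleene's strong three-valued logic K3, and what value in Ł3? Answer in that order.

N; T

In Kleene's strong three-valued logic K3: R ↔ Q = N ↔ N = N
Q ∨ R = N ∨ N = N
(R ↔ Q) → (Q ∨ R) = N → N = N  [¬N ∨ N]
R ∨ R = N ∨ N = N
(R ∨ R) ↔ R = N ↔ N = N
((R ↔ Q) → (Q ∨ R)) ∨ ((R ∨ R) ↔ R) = N ∨ N = N
In Ł3: R ↔ Q = N ↔ N = T  [1 − |½−½|]
Q ∨ R = N ∨ N = N
(R ↔ Q) → (Q ∨ R) = T → N = N
R ∨ R = N ∨ N = N
(R ∨ R) ↔ R = N ↔ N = T
((R ↔ Q) → (Q ∨ R)) ∨ ((R ∨ R) ↔ R) = N ∨ T = T
They differ because Kleene's strong three-valued logic K3 and Ł3 treat N differently under implication.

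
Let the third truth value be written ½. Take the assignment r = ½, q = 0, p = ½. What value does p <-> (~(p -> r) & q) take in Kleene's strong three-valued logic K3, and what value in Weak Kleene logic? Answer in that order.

½; ½

In Kleene's strong three-valued logic K3: p -> r = ½ -> ½ = ½
~(p -> r) = ~½ = ½
~(p -> r) & q = ½ & 0 = 0
p <-> (~(p -> r) & q) = ½ <-> 0 = ½
In Weak Kleene logic: p -> r = ½ -> ½ = ½  [any arg is the third value ⇒ result is the third value]
~(p -> r) = ~½ = ½
~(p -> r) & q = ½ & 0 = ½
p <-> (~(p -> r) & q) = ½ <-> ½ = ½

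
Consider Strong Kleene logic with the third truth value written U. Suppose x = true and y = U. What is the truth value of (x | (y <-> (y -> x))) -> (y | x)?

y -> x = U -> true = true  [~U | true]
y <-> (y -> x) = U <-> true = U
x | (y <-> (y -> x)) = true | U = true
y | x = U | true = true
(x | (y <-> (y -> x))) -> (y | x) = true -> true = true

true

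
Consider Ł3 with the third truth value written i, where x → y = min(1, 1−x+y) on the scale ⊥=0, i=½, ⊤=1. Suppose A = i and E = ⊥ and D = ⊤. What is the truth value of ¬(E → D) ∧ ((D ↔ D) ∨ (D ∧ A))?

⊥

E → D = ⊥ → ⊤ = ⊤
¬(E → D) = ¬⊤ = ⊥
D ↔ D = ⊤ ↔ ⊤ = ⊤
D ∧ A = ⊤ ∧ i = i
(D ↔ D) ∨ (D ∧ A) = ⊤ ∨ i = ⊤
¬(E → D) ∧ ((D ↔ D) ∨ (D ∧ A)) = ⊥ ∧ ⊤ = ⊥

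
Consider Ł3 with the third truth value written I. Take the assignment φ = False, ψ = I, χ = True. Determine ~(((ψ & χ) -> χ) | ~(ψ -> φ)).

ψ & χ = I & True = I
(ψ & χ) -> χ = I -> True = True  [min(1, 1−½+1)]
ψ -> φ = I -> False = I
~(ψ -> φ) = ~I = I
((ψ & χ) -> χ) | ~(ψ -> φ) = True | I = True
~(((ψ & χ) -> χ) | ~(ψ -> φ)) = ~True = False

False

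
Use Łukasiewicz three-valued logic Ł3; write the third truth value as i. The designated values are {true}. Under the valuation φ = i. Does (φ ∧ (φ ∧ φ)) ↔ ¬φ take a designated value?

φ ∧ φ = i ∧ i = i
φ ∧ (φ ∧ φ) = i ∧ i = i
¬φ = ¬i = i
(φ ∧ (φ ∧ φ)) ↔ ¬φ = i ↔ i = true  [1 − |½−½|]
true ∈ {true}.

Yes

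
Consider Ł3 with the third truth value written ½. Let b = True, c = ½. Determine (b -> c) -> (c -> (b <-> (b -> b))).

True

b -> c = True -> ½ = ½
b -> b = True -> True = True
b <-> (b -> b) = True <-> True = True
c -> (b <-> (b -> b)) = ½ -> True = True
(b -> c) -> (c -> (b <-> (b -> b))) = ½ -> True = True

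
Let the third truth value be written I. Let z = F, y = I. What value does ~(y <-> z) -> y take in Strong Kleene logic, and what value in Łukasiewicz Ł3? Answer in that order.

In Strong Kleene logic: y <-> z = I <-> F = I
~(y <-> z) = ~I = I
~(y <-> z) -> y = I -> I = I  [~I | I]
In Łukasiewicz Ł3: y <-> z = I <-> F = I  [1 − |½−0|]
~(y <-> z) = ~I = I
~(y <-> z) -> y = I -> I = T
They differ because Strong Kleene logic and Łukasiewicz Ł3 treat I differently under implication.

I; T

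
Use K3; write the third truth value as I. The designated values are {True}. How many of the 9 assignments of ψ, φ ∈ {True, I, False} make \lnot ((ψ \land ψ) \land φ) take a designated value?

5

Of the 9 assignments, 5 give a value in {True}.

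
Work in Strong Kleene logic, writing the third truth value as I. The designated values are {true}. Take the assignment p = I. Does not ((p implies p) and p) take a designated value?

p implies p = I implies I = I
(p implies p) and p = I and I = I
not ((p implies p) and p) = not I = I
I ∉ {true}.

No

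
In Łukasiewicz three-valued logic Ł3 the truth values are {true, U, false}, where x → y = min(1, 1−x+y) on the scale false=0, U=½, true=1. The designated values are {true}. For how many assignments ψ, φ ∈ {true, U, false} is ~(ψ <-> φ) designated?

2

Designated under: (ψ=true, φ=false); (ψ=false, φ=true).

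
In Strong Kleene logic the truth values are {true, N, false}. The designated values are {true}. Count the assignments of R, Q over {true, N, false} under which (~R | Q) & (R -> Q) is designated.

5

Of the 9 assignments, 5 give a value in {true}.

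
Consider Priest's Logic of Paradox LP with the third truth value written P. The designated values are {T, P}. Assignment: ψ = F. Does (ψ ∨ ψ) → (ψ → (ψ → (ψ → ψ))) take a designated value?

Yes

ψ ∨ ψ = F ∨ F = F
ψ → ψ = F → F = T
ψ → (ψ → ψ) = F → T = T
ψ → (ψ → (ψ → ψ)) = F → T = T
(ψ ∨ ψ) → (ψ → (ψ → (ψ → ψ))) = F → T = T
T ∈ {T, P}.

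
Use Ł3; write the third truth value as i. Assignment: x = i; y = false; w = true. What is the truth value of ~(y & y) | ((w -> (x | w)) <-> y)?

true

y & y = false & false = false
~(y & y) = ~false = true
x | w = i | true = true
w -> (x | w) = true -> true = true
(w -> (x | w)) <-> y = true <-> false = false
~(y & y) | ((w -> (x | w)) <-> y) = true | false = true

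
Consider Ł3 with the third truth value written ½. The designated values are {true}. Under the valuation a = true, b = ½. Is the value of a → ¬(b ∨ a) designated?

No

b ∨ a = ½ ∨ true = true
¬(b ∨ a) = ¬true = false
a → ¬(b ∨ a) = true → false = false
false ∉ {true}.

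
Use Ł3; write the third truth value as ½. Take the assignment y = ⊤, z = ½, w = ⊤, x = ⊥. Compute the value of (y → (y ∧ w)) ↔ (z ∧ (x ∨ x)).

y ∧ w = ⊤ ∧ ⊤ = ⊤
y → (y ∧ w) = ⊤ → ⊤ = ⊤
x ∨ x = ⊥ ∨ ⊥ = ⊥
z ∧ (x ∨ x) = ½ ∧ ⊥ = ⊥
(y → (y ∧ w)) ↔ (z ∧ (x ∨ x)) = ⊤ ↔ ⊥ = ⊥

⊥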